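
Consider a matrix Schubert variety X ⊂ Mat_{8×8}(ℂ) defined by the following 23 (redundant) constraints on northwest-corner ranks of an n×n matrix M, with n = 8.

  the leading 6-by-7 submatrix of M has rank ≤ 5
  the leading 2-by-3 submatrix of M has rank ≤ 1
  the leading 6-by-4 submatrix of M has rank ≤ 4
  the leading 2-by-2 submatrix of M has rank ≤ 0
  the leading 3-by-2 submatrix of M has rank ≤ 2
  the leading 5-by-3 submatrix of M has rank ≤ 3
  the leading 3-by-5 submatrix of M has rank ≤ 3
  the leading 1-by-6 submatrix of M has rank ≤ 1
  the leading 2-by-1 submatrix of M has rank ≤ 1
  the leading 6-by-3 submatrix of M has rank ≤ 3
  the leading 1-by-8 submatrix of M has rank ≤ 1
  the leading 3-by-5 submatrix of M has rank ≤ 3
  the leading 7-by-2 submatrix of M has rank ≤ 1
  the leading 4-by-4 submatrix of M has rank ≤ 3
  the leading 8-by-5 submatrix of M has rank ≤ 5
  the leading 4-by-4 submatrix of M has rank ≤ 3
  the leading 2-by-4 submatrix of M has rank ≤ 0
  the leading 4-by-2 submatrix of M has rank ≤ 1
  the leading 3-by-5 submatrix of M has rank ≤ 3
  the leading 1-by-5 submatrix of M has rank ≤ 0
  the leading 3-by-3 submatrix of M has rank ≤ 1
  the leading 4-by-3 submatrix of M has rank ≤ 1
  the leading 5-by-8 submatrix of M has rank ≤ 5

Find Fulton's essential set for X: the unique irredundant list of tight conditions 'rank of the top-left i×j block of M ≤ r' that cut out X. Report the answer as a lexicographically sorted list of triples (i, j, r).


The tightest implied rank at each (i,j), from the 23 conditions:

  i=1: 0 | 0 | 0 | 0 | 0 | 1 | 1 | 1
  i=2: 0 | 0 | 0 | 0 | 1 | 2 | 2 | 2
  i=3: 1 | 1 | 1 | 1 | 2 | 3 | 3 | 3
  i=4: 1 | 1 | 1 | 2 | 3 | 4 | 4 | 4
  i=5: 1 | 1 | 2 | 3 | 4 | 5 | 5 | 5
  i=6: 1 | 1 | 2 | 3 | 4 | 5 | 5 | 6
  i=7: 1 | 1 | 2 | 3 | 4 | 5 | 6 | 7
  i=8: 1 | 2 | 3 | 4 | 5 | 6 | 7 | 8

giving w = (6, 5, 1, 4, 3, 8, 7, 2) via Δ²R.

|D(w)|=15, |Ess(w)|=5:

[(1, 5, 0), (2, 4, 0), (4, 3, 1), (6, 7, 5), (7, 2, 1)]


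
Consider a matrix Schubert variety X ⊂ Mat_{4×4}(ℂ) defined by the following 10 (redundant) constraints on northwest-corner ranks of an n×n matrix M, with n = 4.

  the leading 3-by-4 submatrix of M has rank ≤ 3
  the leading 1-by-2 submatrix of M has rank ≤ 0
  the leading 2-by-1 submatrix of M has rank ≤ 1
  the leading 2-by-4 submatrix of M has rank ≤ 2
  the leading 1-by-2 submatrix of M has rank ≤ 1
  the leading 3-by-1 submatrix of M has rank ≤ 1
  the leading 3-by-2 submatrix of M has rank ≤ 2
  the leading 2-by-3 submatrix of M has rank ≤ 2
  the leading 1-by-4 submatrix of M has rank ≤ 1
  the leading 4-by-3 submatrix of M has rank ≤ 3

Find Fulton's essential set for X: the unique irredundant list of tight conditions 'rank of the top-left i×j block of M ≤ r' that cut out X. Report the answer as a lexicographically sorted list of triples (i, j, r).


The tightest implied rank at each (i,j), from the 10 conditions:

  R[1]: 0 0 1 1
  R[2]: 1 1 2 2
  R[3]: 1 2 3 3
  R[4]: 1 2 3 4

second differences of R give the permutation w = (3, 1, 2, 4).

ℓ(w)=2; the 1 essential cell (i,j,r):

[(1, 2, 0)]


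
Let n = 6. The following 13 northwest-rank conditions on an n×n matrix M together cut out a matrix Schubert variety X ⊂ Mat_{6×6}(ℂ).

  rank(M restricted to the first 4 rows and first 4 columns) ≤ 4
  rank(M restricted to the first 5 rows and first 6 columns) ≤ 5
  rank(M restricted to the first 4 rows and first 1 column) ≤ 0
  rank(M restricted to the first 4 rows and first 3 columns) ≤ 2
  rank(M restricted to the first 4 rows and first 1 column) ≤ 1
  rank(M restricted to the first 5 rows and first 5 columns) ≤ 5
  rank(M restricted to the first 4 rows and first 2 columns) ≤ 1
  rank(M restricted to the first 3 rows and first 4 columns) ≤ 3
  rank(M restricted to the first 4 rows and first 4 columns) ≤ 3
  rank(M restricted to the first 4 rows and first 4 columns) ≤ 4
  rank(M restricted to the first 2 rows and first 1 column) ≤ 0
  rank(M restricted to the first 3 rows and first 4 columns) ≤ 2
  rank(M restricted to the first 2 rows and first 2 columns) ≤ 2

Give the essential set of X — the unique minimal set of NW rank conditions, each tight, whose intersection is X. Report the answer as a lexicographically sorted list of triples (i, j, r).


Propagating the 13 rank bounds to every northwest block:

  0 | 1 | 1 | 1 | 1 | 1
  0 | 1 | 2 | 2 | 2 | 2
  0 | 1 | 2 | 2 | 3 | 3
  0 | 1 | 2 | 3 | 4 | 4
  1 | 2 | 3 | 4 | 5 | 5
  1 | 2 | 3 | 4 | 5 | 6

giving w = (2, 3, 5, 4, 1, 6) via Δ²R.

|D(w)|=5, |Ess(w)|=2:

[(3, 4, 2), (4, 1, 0)]


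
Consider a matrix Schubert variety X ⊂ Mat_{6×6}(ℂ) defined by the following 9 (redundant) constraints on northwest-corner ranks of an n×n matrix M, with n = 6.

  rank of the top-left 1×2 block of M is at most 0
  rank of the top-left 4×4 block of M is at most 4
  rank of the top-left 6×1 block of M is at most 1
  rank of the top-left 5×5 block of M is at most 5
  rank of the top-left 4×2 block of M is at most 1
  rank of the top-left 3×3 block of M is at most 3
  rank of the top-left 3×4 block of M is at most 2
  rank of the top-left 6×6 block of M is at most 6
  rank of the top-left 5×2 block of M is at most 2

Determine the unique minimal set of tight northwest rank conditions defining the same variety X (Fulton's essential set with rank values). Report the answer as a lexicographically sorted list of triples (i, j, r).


The tightest implied rank at each (i,j), from the 9 conditions:

  R[1]: 0 0 1 1 1 1
  R[2]: 1 1 2 2 2 2
  R[3]: 1 1 2 2 3 3
  R[4]: 1 1 2 3 4 4
  R[5]: 1 2 3 4 5 5
  R[6]: 1 2 3 4 5 6

reading off 1-entries of Δ²R: w = (3, 1, 5, 4, 2, 6).

D(w) has 5 cells with 3 SE-corners; essential set:

[(1, 2, 0), (3, 4, 2), (4, 2, 1)]


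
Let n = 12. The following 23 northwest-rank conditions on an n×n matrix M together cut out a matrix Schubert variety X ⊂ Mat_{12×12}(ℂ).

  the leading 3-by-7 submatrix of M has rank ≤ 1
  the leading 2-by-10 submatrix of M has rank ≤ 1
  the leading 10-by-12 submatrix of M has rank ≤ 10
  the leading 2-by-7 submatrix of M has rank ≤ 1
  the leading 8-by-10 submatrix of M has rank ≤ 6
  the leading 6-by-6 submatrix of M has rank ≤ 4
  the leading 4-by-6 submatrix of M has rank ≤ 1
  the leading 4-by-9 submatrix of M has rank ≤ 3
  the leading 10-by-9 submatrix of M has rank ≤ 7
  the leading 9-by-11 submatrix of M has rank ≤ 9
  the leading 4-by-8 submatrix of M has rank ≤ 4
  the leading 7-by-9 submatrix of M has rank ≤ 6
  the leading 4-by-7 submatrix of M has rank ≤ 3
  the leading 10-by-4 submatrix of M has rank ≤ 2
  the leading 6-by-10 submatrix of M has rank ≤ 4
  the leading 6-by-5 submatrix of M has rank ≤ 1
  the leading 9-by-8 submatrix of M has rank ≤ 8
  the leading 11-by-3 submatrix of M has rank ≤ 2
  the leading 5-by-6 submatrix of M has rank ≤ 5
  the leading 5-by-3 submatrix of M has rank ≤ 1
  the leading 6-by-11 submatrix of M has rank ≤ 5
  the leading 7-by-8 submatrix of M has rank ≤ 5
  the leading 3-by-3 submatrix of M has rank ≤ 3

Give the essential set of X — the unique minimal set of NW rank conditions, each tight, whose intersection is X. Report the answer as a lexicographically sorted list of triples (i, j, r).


Computing R[i][j] = min implied NW-rank bound (n=12, 23 conditions):

  row 1: 1, 1, 1, 1, 1, 1, 1, 1, 1, 1, 1, 1
  row 2: 1, 1, 1, 1, 1, 1, 1, 1, 1, 1, 2, 2
  row 3: 1, 1, 1, 1, 1, 1, 1, 2, 2, 2, 3, 3
  row 4: 1, 1, 1, 1, 1, 1, 2, 3, 3, 3, 4, 4
  row 5: 1, 1, 1, 1, 1, 2, 3, 4, 4, 4, 5, 5
  row 6: 1, 1, 1, 1, 1, 2, 3, 4, 4, 4, 5, 6
  row 7: 1, 2, 2, 2, 2, 3, 4, 5, 5, 5, 6, 7
  row 8: 1, 2, 2, 2, 3, 4, 5, 6, 6, 6, 7, 8
  row 9: 1, 2, 2, 2, 3, 4, 5, 6, 7, 7, 8, 9
  row 10: 1, 2, 2, 2, 3, 4, 5, 6, 7, 8, 9, 10
  row 11: 1, 2, 2, 3, 4, 5, 6, 7, 8, 9, 10, 11
  row 12: 1, 2, 3, 4, 5, 6, 7, 8, 9, 10, 11, 12

reading off 1-entries of Δ²R: w = (1, 11, 8, 7, 6, 12, 2, 5, 9, 10, 4, 3).

ℓ(w)=37; the 7 essential cells (i,j,r):

[(2, 10, 1), (3, 7, 1), (4, 6, 1), (6, 5, 1), (6, 10, 4), (10, 4, 2), (11, 3, 2)]


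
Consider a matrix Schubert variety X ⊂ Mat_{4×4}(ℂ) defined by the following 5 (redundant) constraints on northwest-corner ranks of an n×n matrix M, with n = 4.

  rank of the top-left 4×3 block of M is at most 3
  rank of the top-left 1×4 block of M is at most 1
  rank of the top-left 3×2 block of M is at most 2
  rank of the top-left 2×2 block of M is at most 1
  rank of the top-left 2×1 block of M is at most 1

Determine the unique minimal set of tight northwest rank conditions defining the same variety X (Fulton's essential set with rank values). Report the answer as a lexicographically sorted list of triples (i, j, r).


Computing R[i][j] = min implied NW-rank bound (n=4, 5 conditions):

  row 1: 1 | 1 | 1 | 1
  row 2: 1 | 1 | 2 | 2
  row 3: 1 | 2 | 3 | 3
  row 4: 1 | 2 | 3 | 4

hence w(1..4) = (1, 3, 2, 4).

ℓ(w)=1; the 1 essential cell (i,j,r):

[(2, 2, 1)]


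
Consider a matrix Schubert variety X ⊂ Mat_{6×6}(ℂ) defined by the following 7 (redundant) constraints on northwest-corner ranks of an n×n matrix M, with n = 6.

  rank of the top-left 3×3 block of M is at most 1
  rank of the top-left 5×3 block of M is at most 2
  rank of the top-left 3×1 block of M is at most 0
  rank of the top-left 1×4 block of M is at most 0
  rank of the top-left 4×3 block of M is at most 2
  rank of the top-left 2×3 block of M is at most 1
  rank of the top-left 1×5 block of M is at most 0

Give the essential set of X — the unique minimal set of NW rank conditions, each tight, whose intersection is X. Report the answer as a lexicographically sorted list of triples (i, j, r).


Rank table r_w(6×6) implied by the 7 constraints:

  R[1]: 0, 0, 0, 0, 0, 1
  R[2]: 0, 1, 1, 1, 1, 2
  R[3]: 0, 1, 1, 2, 2, 3
  R[4]: 1, 2, 2, 3, 3, 4
  R[5]: 1, 2, 2, 3, 4, 5
  R[6]: 1, 2, 3, 4, 5, 6

the unique w with this rank table is (6, 2, 4, 1, 5, 3).

D(w) has 9 cells with 4 SE-corners; essential set:

[(1, 5, 0), (3, 1, 0), (3, 3, 1), (5, 3, 2)]


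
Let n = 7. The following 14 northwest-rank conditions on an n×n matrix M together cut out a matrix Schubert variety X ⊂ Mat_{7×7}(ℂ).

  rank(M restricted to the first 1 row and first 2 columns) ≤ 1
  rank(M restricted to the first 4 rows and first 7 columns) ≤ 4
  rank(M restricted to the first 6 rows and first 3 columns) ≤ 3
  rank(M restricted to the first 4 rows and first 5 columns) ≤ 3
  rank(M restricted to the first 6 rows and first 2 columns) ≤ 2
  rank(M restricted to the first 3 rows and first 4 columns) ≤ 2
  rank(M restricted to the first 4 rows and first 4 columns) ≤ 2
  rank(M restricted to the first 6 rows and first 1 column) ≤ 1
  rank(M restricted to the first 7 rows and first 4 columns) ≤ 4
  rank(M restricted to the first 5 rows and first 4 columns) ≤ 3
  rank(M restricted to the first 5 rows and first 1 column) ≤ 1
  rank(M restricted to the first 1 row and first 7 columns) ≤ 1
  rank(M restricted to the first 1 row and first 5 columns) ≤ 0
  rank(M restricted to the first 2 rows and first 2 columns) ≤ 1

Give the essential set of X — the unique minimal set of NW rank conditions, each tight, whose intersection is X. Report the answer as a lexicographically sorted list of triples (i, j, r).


Rank table r_w(7×7) implied by the 14 constraints:

  0  0  0  0  0  1  1
  1  1  1  1  1  2  2
  1  2  2  2  2  3  3
  1  2  2  2  3  4  4
  1  2  3  3  4  5  5
  1  2  3  4  5  6  6
  1  2  3  4  5  6  7

second differences of R give the permutation w = (6, 1, 2, 5, 3, 4, 7).

Fulton essential set (2 of the 7 Rothe cells):

[(1, 5, 0), (4, 4, 2)]


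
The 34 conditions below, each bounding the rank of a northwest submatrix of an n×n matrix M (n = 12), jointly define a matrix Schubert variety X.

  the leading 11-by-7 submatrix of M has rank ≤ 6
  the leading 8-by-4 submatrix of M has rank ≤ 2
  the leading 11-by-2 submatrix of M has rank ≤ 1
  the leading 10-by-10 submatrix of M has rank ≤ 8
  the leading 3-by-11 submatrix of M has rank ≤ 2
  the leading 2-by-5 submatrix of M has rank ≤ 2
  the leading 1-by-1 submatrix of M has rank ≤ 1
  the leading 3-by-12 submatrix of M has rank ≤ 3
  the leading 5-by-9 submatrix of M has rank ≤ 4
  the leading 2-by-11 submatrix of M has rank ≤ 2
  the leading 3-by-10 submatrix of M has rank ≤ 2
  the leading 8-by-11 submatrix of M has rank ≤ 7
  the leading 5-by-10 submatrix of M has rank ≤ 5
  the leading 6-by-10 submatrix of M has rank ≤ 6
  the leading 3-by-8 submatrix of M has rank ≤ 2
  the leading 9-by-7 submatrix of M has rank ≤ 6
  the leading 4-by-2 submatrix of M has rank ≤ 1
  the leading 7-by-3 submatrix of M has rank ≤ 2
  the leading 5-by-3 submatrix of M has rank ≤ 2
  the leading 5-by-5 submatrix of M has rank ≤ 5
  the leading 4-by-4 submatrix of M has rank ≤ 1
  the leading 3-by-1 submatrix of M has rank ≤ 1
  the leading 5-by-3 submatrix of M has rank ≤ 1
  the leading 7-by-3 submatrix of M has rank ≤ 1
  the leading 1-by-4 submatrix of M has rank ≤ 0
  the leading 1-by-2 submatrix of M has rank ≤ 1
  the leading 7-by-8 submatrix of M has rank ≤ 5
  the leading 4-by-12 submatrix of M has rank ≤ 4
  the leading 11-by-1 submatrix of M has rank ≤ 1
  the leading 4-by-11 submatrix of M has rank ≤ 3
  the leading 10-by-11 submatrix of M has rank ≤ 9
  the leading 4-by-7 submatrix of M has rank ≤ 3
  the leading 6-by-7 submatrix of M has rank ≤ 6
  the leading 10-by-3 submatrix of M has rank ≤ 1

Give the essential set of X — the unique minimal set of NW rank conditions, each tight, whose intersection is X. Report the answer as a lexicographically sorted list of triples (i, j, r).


Computing R[i][j] = min implied NW-rank bound (n=12, 34 conditions):

  i=1: 0 | 0 | 0 | 0 | 1 | 1 | 1 | 1 | 1 | 1 | 1 | 1
  i=2: 1 | 1 | 1 | 1 | 2 | 2 | 2 | 2 | 2 | 2 | 2 | 2
  i=3: 1 | 1 | 1 | 1 | 2 | 2 | 2 | 2 | 2 | 2 | 2 | 3
  i=4: 1 | 1 | 1 | 1 | 2 | 3 | 3 | 3 | 3 | 3 | 3 | 4
  i=5: 1 | 1 | 1 | 2 | 3 | 4 | 4 | 4 | 4 | 4 | 4 | 5
  i=6: 1 | 1 | 1 | 2 | 3 | 4 | 5 | 5 | 5 | 5 | 5 | 6
  i=7: 1 | 1 | 1 | 2 | 3 | 4 | 5 | 5 | 6 | 6 | 6 | 7
  i=8: 1 | 1 | 1 | 2 | 3 | 4 | 5 | 6 | 7 | 7 | 7 | 8
  i=9: 1 | 1 | 1 | 2 | 3 | 4 | 5 | 6 | 7 | 8 | 8 | 9
  i=10: 1 | 1 | 1 | 2 | 3 | 4 | 5 | 6 | 7 | 8 | 9 | 10
  i=11: 1 | 1 | 2 | 3 | 4 | 5 | 6 | 7 | 8 | 9 | 10 | 11
  i=12: 1 | 2 | 3 | 4 | 5 | 6 | 7 | 8 | 9 | 10 | 11 | 12

so w = (5, 1, 12, 6, 4, 7, 9, 8, 10, 11, 3, 2).

D(w) has 30 cells with 6 SE-corners; essential set:

[(1, 4, 0), (3, 11, 2), (4, 4, 1), (7, 8, 5), (10, 3, 1), (11, 2, 1)]


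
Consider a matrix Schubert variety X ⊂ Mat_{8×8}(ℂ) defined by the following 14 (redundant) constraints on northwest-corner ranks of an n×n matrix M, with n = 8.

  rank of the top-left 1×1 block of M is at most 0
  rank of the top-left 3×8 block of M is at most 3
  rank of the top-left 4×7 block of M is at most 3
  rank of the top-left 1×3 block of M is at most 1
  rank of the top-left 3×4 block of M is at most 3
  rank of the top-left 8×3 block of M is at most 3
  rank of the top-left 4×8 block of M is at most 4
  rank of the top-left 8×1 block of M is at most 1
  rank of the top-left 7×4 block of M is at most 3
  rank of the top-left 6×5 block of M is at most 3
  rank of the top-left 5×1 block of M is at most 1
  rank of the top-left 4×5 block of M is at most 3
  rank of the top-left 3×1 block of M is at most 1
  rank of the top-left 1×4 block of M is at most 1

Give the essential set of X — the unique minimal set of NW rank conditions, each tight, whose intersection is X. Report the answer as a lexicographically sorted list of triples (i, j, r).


Recovering R(i,j) via the rank-extension bound from the 14 conditions:

  R[1]: 0  1  1  1  1  1  1  1
  R[2]: 1  2  2  2  2  2  2  2
  R[3]: 1  2  3  3  3  3  3  3
  R[4]: 1  2  3  3  3  3  3  4
  R[5]: 1  2  3  3  3  4  4  5
  R[6]: 1  2  3  3  3  4  5  6
  R[7]: 1  2  3  3  4  5  6  7
  R[8]: 1  2  3  4  5  6  7  8

second differences of R give the permutation w = (2, 1, 3, 8, 6, 7, 5, 4).

Fulton essential set (4 of the 10 Rothe cells):

[(1, 1, 0), (4, 7, 3), (6, 5, 3), (7, 4, 3)]


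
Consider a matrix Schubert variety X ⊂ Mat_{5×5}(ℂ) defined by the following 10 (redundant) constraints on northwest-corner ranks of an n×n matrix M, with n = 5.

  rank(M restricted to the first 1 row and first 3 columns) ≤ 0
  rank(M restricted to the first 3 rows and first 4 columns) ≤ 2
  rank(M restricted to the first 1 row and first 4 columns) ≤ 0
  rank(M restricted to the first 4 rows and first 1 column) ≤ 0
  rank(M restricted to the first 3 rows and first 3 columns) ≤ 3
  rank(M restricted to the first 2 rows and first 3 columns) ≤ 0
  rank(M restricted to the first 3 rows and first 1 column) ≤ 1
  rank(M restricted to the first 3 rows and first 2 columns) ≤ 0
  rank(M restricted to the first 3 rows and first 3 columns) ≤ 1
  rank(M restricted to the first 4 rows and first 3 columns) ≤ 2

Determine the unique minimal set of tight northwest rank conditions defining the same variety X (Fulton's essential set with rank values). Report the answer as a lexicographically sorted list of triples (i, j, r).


Recovering R(i,j) via the rank-extension bound from the 10 conditions:

  0 | 0 | 0 | 0 | 1
  0 | 0 | 0 | 1 | 2
  0 | 0 | 1 | 2 | 3
  0 | 1 | 2 | 3 | 4
  1 | 2 | 3 | 4 | 5

reading off 1-entries of Δ²R: w = (5, 4, 3, 2, 1).

ℓ(w)=10; the 4 essential cells (i,j,r):

[(1, 4, 0), (2, 3, 0), (3, 2, 0), (4, 1, 0)]


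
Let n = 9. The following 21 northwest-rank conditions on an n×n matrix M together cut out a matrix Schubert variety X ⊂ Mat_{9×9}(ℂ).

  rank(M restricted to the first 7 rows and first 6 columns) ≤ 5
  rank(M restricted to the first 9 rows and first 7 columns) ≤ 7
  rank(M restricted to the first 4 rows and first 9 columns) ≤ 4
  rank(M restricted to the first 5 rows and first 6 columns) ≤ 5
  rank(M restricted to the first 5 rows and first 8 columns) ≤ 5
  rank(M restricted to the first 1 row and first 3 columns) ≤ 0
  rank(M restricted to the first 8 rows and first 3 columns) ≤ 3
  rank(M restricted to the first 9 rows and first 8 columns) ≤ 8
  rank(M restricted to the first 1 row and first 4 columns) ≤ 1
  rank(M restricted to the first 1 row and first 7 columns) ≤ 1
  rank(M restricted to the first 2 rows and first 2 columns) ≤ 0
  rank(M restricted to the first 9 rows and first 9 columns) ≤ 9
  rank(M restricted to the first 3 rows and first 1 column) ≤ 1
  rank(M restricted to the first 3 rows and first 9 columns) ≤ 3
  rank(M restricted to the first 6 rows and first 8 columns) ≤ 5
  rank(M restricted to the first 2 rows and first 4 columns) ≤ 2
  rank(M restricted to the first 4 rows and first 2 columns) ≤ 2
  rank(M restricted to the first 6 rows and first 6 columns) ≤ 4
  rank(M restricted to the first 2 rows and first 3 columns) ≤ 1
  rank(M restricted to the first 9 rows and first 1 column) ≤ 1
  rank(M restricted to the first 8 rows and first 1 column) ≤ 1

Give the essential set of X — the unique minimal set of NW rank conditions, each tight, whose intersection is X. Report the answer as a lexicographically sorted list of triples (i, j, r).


Computing R[i][j] = min implied NW-rank bound (n=9, 21 conditions):

  row 1: 0, 0, 0, 1, 1, 1, 1, 1, 1
  row 2: 0, 0, 1, 2, 2, 2, 2, 2, 2
  row 3: 1, 1, 2, 3, 3, 3, 3, 3, 3
  row 4: 1, 2, 3, 4, 4, 4, 4, 4, 4
  row 5: 1, 2, 3, 4, 4, 4, 5, 5, 5
  row 6: 1, 2, 3, 4, 4, 4, 5, 5, 6
  row 7: 1, 2, 3, 4, 5, 5, 6, 6, 7
  row 8: 1, 2, 3, 4, 5, 6, 7, 7, 8
  row 9: 1, 2, 3, 4, 5, 6, 7, 8, 9

second differences of R give the permutation w = (4, 3, 1, 2, 7, 9, 5, 6, 8).

D(w) has 10 cells with 4 SE-corners; essential set:

[(1, 3, 0), (2, 2, 0), (6, 6, 4), (6, 8, 5)]


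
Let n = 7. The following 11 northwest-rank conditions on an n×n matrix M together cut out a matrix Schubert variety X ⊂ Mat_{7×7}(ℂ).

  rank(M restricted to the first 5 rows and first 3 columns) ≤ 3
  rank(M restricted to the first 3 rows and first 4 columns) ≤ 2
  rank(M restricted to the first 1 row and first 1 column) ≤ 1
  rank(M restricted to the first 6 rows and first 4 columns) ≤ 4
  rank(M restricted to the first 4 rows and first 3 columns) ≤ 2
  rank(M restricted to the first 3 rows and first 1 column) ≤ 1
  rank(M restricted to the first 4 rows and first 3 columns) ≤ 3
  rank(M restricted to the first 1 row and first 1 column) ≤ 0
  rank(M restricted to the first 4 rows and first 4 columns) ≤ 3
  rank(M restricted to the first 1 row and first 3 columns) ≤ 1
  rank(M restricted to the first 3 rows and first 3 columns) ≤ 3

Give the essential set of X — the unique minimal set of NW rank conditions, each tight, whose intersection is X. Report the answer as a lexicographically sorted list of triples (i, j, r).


Rank table r_w(7×7) implied by the 11 constraints:

  i=1: 0, 1, 1, 1, 1, 1, 1
  i=2: 1, 2, 2, 2, 2, 2, 2
  i=3: 1, 2, 2, 2, 3, 3, 3
  i=4: 1, 2, 2, 3, 4, 4, 4
  i=5: 1, 2, 3, 4, 5, 5, 5
  i=6: 1, 2, 3, 4, 5, 6, 6
  i=7: 1, 2, 3, 4, 5, 6, 7

second differences of R give the permutation w = (2, 1, 5, 4, 3, 6, 7).

3 SE-corners of the 4-cell Rothe diagram give Ess(w):

[(1, 1, 0), (3, 4, 2), (4, 3, 2)]


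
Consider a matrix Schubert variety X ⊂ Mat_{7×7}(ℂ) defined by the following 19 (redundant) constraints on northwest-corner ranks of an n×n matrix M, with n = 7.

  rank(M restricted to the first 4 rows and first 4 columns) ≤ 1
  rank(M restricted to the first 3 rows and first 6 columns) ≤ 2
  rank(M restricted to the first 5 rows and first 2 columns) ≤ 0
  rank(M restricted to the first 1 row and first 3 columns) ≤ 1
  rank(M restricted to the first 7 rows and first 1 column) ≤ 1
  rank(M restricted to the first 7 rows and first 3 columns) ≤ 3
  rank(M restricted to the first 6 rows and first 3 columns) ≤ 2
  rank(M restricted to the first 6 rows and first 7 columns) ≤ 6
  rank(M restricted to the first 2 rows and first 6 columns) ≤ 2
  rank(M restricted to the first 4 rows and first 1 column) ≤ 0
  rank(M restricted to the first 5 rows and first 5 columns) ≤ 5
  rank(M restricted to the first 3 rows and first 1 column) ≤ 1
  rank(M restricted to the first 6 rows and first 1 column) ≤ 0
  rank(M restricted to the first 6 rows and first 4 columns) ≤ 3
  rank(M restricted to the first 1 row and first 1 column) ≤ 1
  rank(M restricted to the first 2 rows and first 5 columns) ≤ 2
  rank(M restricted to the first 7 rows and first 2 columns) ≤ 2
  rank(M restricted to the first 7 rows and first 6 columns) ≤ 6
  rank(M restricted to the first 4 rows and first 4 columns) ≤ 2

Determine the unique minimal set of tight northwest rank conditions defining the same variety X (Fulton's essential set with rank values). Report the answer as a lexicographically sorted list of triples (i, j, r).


Reconstructing r_w from the 19 given conditions:

  row 1: 0  0  1  1  1  1  1
  row 2: 0  0  1  1  2  2  2
  row 3: 0  0  1  1  2  2  3
  row 4: 0  0  1  1  2  3  4
  row 5: 0  0  1  2  3  4  5
  row 6: 0  1  2  3  4  5  6
  row 7: 1  2  3  4  5  6  7

giving w = (3, 5, 7, 6, 4, 2, 1) via Δ²R.

4 SE-corners of the 15-cell Rothe diagram give Ess(w):

[(3, 6, 2), (4, 4, 1), (5, 2, 0), (6, 1, 0)]


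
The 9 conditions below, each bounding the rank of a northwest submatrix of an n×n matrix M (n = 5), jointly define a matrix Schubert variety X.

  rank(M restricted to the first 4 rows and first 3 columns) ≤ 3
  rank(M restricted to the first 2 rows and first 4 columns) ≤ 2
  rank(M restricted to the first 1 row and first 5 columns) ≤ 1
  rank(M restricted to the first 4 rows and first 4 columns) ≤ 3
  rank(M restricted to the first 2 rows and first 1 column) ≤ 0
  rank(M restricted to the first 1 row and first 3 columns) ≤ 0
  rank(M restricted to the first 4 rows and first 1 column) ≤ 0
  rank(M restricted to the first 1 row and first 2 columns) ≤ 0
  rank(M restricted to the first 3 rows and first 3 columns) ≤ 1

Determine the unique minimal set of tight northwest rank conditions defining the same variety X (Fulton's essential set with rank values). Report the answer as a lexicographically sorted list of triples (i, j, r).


Propagating the 9 rank bounds to every northwest block:

  0 | 0 | 0 | 1 | 1
  0 | 1 | 1 | 2 | 2
  0 | 1 | 1 | 2 | 3
  0 | 1 | 2 | 3 | 4
  1 | 2 | 3 | 4 | 5

reading off 1-entries of Δ²R: w = (4, 2, 5, 3, 1).

Rothe diagram D(w) (7 cells), 3 SE-corners (essential conditions):

[(1, 3, 0), (3, 3, 1), (4, 1, 0)]


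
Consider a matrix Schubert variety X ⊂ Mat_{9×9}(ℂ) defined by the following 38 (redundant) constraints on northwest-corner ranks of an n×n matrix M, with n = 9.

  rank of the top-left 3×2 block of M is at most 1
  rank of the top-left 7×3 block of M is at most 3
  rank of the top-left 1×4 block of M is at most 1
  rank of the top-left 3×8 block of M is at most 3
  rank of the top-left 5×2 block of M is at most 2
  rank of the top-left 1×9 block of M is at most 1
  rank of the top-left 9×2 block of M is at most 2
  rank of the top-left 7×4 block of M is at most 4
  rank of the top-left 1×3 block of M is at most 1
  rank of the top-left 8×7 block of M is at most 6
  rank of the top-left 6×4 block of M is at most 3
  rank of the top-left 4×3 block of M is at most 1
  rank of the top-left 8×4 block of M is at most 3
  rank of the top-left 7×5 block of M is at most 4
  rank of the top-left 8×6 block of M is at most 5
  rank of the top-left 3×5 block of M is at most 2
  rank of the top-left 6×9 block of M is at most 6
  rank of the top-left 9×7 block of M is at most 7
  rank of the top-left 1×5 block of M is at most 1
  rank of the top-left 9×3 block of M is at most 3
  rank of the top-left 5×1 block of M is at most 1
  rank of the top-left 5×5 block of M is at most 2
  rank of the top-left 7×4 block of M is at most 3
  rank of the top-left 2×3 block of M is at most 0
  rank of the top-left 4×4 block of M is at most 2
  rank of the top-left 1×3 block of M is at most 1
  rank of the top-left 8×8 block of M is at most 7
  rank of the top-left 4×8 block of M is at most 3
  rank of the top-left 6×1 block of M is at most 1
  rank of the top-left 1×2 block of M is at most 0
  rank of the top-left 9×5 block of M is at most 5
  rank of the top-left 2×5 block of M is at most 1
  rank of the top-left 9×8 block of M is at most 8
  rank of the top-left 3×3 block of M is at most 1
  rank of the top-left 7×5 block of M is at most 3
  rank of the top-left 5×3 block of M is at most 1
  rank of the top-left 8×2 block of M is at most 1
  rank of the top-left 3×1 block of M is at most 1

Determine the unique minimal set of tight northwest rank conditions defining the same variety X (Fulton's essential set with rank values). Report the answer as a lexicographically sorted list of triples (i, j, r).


The tightest implied rank at each (i,j), from the 38 conditions:

  R[1]: 0 | 0 | 0 | 1 | 1 | 1 | 1 | 1 | 1
  R[2]: 0 | 0 | 0 | 1 | 1 | 2 | 2 | 2 | 2
  R[3]: 1 | 1 | 1 | 2 | 2 | 3 | 3 | 3 | 3
  R[4]: 1 | 1 | 1 | 2 | 2 | 3 | 3 | 3 | 4
  R[5]: 1 | 1 | 1 | 2 | 2 | 3 | 4 | 4 | 5
  R[6]: 1 | 1 | 2 | 3 | 3 | 4 | 5 | 5 | 6
  R[7]: 1 | 1 | 2 | 3 | 3 | 4 | 5 | 6 | 7
  R[8]: 1 | 1 | 2 | 3 | 4 | 5 | 6 | 7 | 8
  R[9]: 1 | 2 | 3 | 4 | 5 | 6 | 7 | 8 | 9

second differences of R give the permutation w = (4, 6, 1, 9, 7, 3, 8, 5, 2).

|D(w)|=19, |Ess(w)|=7:

[(2, 3, 0), (2, 5, 1), (4, 8, 3), (5, 3, 1), (5, 5, 2), (7, 5, 3), (8, 2, 1)]


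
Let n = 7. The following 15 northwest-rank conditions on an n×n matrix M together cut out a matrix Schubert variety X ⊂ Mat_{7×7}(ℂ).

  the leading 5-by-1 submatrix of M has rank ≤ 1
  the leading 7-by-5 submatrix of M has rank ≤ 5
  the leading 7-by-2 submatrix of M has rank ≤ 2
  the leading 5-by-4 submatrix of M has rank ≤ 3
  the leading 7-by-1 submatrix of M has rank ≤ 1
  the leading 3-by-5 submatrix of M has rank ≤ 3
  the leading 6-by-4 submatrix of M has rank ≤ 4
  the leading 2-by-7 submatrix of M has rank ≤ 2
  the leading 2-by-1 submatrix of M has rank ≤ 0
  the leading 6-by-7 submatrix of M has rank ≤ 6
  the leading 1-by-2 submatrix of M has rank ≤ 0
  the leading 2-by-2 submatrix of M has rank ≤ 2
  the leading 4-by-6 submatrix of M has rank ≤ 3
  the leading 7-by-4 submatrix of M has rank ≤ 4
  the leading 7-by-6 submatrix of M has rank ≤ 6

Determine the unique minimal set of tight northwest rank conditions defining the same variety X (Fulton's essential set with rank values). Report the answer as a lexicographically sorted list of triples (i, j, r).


Recovering R(i,j) via the rank-extension bound from the 15 conditions:

  row 1: 0 | 0 | 1 | 1 | 1 | 1 | 1
  row 2: 0 | 1 | 2 | 2 | 2 | 2 | 2
  row 3: 1 | 2 | 3 | 3 | 3 | 3 | 3
  row 4: 1 | 2 | 3 | 3 | 3 | 3 | 4
  row 5: 1 | 2 | 3 | 3 | 4 | 4 | 5
  row 6: 1 | 2 | 3 | 4 | 5 | 5 | 6
  row 7: 1 | 2 | 3 | 4 | 5 | 6 | 7

the unique w with this rank table is (3, 2, 1, 7, 5, 4, 6).

Rothe diagram D(w) (7 cells), 4 SE-corners (essential conditions):

[(1, 2, 0), (2, 1, 0), (4, 6, 3), (5, 4, 3)]


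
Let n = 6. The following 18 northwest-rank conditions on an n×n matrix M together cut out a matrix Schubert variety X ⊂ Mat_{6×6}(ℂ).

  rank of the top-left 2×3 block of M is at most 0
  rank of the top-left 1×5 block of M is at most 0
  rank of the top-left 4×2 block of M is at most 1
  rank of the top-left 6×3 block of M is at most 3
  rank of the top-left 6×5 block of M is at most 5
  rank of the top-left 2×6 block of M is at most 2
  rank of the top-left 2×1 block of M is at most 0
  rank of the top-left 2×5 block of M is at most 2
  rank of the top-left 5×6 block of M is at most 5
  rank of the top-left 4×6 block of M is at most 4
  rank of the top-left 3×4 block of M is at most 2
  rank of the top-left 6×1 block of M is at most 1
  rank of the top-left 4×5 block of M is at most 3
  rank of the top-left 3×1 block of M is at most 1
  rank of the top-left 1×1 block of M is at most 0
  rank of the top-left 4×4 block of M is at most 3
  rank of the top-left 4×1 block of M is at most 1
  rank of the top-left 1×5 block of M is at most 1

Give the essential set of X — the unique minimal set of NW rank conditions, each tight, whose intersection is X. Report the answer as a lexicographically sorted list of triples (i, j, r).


Rank table r_w(6×6) implied by the 18 constraints:

  R[1]: 0 | 0 | 0 | 0 | 0 | 1
  R[2]: 0 | 0 | 0 | 1 | 1 | 2
  R[3]: 1 | 1 | 1 | 2 | 2 | 3
  R[4]: 1 | 1 | 2 | 3 | 3 | 4
  R[5]: 1 | 2 | 3 | 4 | 4 | 5
  R[6]: 1 | 2 | 3 | 4 | 5 | 6

second differences of R give the permutation w = (6, 4, 1, 3, 2, 5).

ℓ(w)=9; the 3 essential cells (i,j,r):

[(1, 5, 0), (2, 3, 0), (4, 2, 1)]


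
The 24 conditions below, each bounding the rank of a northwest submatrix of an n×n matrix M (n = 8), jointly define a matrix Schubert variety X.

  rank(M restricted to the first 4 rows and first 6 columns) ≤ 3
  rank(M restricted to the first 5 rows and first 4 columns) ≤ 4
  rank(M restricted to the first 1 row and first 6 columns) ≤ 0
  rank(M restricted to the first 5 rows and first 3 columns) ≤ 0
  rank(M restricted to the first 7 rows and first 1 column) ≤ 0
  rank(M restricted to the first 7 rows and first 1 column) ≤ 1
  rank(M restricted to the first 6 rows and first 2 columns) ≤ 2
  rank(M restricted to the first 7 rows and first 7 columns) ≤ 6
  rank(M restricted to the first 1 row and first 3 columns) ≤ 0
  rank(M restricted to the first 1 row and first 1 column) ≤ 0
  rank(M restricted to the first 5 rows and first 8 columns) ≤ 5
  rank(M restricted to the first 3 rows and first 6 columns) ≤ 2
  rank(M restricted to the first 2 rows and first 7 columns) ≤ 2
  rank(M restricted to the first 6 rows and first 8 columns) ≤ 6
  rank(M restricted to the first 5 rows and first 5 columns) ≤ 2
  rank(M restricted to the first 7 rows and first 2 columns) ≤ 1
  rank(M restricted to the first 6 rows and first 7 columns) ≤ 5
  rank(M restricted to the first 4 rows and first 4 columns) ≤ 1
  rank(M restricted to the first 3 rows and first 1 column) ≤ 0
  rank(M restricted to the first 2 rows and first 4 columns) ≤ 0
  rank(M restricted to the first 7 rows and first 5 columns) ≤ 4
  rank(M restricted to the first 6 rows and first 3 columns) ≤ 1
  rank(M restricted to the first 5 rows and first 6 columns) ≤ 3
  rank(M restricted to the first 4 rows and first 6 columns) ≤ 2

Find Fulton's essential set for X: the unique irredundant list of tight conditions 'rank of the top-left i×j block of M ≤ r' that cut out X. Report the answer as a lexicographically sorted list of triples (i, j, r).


The tightest implied rank at each (i,j), from the 24 conditions:

  i=1: 0, 0, 0, 0, 0, 0, 1, 1
  i=2: 0, 0, 0, 0, 1, 1, 2, 2
  i=3: 0, 0, 0, 1, 2, 2, 3, 3
  i=4: 0, 0, 0, 1, 2, 2, 3, 4
  i=5: 0, 0, 0, 1, 2, 3, 4, 5
  i=6: 0, 1, 1, 2, 3, 4, 5, 6
  i=7: 0, 1, 2, 3, 4, 5, 6, 7
  i=8: 1, 2, 3, 4, 5, 6, 7, 8

giving w = (7, 5, 4, 8, 6, 2, 3, 1) via Δ²R.

5 SE-corners of the 22-cell Rothe diagram give Ess(w):

[(1, 6, 0), (2, 4, 0), (4, 6, 2), (5, 3, 0), (7, 1, 0)]


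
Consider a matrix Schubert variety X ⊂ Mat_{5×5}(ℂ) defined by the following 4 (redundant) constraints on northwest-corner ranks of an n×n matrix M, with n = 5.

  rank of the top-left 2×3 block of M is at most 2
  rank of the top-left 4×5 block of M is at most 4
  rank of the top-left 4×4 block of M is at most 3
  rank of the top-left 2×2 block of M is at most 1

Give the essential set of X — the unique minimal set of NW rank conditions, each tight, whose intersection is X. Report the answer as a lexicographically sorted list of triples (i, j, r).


Propagating the 4 rank bounds to every northwest block:

  row 1: 1  1  1  1  1
  row 2: 1  1  2  2  2
  row 3: 1  2  3  3  3
  row 4: 1  2  3  3  4
  row 5: 1  2  3  4  5

giving w = (1, 3, 2, 5, 4) via Δ²R.

D(w) has 2 cells with 2 SE-corners; essential set:

[(2, 2, 1), (4, 4, 3)]


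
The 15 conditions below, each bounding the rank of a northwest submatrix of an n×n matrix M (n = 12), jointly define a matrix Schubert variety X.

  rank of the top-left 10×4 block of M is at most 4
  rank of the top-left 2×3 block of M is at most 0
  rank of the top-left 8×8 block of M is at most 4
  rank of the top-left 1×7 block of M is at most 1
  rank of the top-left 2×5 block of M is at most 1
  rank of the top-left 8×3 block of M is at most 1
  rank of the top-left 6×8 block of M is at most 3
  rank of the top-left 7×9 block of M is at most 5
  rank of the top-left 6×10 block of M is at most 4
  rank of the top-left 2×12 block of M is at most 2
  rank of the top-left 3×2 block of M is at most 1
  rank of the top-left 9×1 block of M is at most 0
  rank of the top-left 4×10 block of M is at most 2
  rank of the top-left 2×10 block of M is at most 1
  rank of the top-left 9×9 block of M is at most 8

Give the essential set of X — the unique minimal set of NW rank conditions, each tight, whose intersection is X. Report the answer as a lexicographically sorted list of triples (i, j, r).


Propagating the 15 rank bounds to every northwest block:

  0 | 0 | 0 | 1 | 1 | 1 | 1 | 1 | 1 | 1 | 1 | 1
  0 | 0 | 0 | 1 | 1 | 1 | 1 | 1 | 1 | 1 | 2 | 2
  0 | 1 | 1 | 2 | 2 | 2 | 2 | 2 | 2 | 2 | 3 | 3
  0 | 1 | 1 | 2 | 2 | 2 | 2 | 2 | 2 | 2 | 3 | 4
  0 | 1 | 1 | 2 | 3 | 3 | 3 | 3 | 3 | 3 | 4 | 5
  0 | 1 | 1 | 2 | 3 | 3 | 3 | 3 | 4 | 4 | 5 | 6
  0 | 1 | 1 | 2 | 3 | 4 | 4 | 4 | 5 | 5 | 6 | 7
  0 | 1 | 1 | 2 | 3 | 4 | 4 | 4 | 5 | 6 | 7 | 8
  0 | 1 | 2 | 3 | 4 | 5 | 5 | 5 | 6 | 7 | 8 | 9
  1 | 2 | 3 | 4 | 5 | 6 | 6 | 6 | 7 | 8 | 9 | 10
  1 | 2 | 3 | 4 | 5 | 6 | 7 | 7 | 8 | 9 | 10 | 11
  1 | 2 | 3 | 4 | 5 | 6 | 7 | 8 | 9 | 10 | 11 | 12

reading off 1-entries of Δ²R: w = (4, 11, 2, 12, 5, 9, 6, 10, 3, 1, 7, 8).

ℓ(w)=35; the 7 essential cells (i,j,r):

[(2, 3, 0), (2, 10, 1), (4, 10, 2), (6, 8, 3), (8, 3, 1), (8, 8, 4), (9, 1, 0)]


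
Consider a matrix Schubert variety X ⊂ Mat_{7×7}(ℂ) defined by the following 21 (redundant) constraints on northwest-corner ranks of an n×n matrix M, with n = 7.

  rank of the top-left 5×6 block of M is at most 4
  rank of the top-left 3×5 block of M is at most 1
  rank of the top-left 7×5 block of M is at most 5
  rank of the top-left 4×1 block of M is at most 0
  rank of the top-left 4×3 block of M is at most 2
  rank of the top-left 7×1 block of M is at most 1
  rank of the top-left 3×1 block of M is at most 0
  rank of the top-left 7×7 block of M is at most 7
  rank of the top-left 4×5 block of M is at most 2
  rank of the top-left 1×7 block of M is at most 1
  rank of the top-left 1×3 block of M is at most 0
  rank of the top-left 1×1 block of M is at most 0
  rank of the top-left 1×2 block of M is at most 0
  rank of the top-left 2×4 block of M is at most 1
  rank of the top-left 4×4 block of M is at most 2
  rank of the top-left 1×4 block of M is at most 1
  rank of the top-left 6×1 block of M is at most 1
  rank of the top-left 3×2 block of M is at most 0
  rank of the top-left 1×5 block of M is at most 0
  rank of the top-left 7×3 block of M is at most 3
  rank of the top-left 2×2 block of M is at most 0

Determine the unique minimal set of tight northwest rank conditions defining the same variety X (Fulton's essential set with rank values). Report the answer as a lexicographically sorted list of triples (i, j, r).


Propagating the 21 rank bounds to every northwest block:

  row 1: 0  0  0  0  0  1  1
  row 2: 0  0  1  1  1  2  2
  row 3: 0  0  1  1  1  2  3
  row 4: 0  1  2  2  2  3  4
  row 5: 1  2  3  3  3  4  5
  row 6: 1  2  3  4  4  5  6
  row 7: 1  2  3  4  5  6  7

second differences of R give the permutation w = (6, 3, 7, 2, 1, 4, 5).

Rothe diagram D(w) (12 cells), 4 SE-corners (essential conditions):

[(1, 5, 0), (3, 2, 0), (3, 5, 1), (4, 1, 0)]


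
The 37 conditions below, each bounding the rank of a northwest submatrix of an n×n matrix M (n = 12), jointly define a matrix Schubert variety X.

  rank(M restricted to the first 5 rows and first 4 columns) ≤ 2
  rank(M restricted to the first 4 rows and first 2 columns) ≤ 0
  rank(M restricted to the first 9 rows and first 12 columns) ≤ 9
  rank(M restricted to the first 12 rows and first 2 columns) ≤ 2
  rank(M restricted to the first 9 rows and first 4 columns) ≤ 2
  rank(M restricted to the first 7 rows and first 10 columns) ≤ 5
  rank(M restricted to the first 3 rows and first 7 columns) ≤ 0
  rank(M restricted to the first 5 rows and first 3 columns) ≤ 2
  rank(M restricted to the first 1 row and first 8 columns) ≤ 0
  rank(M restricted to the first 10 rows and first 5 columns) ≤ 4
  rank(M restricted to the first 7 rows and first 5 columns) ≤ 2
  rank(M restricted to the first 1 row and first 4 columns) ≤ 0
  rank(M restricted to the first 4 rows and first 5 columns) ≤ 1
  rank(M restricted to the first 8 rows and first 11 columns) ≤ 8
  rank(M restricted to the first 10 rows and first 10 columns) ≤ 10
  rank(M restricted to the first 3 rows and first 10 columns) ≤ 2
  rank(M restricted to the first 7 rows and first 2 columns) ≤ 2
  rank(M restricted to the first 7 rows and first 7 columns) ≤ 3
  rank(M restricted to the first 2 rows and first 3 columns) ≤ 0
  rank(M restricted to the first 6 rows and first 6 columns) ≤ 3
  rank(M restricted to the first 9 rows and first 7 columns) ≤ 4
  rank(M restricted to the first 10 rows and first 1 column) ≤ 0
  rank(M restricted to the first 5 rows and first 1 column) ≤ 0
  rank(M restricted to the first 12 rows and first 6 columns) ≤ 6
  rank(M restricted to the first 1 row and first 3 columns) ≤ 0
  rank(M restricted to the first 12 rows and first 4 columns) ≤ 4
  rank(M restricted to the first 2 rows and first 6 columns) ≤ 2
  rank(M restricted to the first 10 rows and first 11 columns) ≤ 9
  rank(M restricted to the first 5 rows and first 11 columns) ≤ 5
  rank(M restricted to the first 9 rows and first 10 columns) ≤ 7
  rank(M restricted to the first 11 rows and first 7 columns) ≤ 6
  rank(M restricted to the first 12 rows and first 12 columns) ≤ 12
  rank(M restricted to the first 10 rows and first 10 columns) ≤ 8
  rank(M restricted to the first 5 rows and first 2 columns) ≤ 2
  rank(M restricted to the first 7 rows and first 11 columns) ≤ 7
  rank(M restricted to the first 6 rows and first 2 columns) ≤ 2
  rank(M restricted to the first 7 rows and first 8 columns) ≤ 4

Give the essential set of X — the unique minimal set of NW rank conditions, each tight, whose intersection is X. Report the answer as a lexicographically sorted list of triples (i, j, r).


Rank table r_w(12×12) implied by the 37 constraints:

  row 1: 0  0  0  0  0  0  0  0  1  1  1  1
  row 2: 0  0  0  0  0  0  0  1  2  2  2  2
  row 3: 0  0  0  0  0  0  0  1  2  2  3  3
  row 4: 0  0  1  1  1  1  1  2  3  3  4  4
  row 5: 0  1  2  2  2  2  2  3  4  4  5  5
  row 6: 0  1  2  2  2  3  3  4  5  5  6  6
  row 7: 0  1  2  2  2  3  3  4  5  5  6  7
  row 8: 0  1  2  2  3  4  4  5  6  6  7  8
  row 9: 0  1  2  2  3  4  4  5  6  7  8  9
  row 10: 0  1  2  3  4  5  5  6  7  8  9  10
  row 11: 1  2  3  4  5  6  6  7  8  9  10  11
  row 12: 1  2  3  4  5  6  7  8  9  10  11  12

hence w(1..12) = (9, 8, 11, 3, 2, 6, 12, 5, 10, 4, 1, 7).

|D(w)|=40, |Ess(w)|=10:

[(1, 8, 0), (3, 7, 0), (3, 10, 2), (4, 2, 0), (7, 5, 2), (7, 7, 3), (7, 10, 5), (9, 4, 2), (9, 7, 4), (10, 1, 0)]
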